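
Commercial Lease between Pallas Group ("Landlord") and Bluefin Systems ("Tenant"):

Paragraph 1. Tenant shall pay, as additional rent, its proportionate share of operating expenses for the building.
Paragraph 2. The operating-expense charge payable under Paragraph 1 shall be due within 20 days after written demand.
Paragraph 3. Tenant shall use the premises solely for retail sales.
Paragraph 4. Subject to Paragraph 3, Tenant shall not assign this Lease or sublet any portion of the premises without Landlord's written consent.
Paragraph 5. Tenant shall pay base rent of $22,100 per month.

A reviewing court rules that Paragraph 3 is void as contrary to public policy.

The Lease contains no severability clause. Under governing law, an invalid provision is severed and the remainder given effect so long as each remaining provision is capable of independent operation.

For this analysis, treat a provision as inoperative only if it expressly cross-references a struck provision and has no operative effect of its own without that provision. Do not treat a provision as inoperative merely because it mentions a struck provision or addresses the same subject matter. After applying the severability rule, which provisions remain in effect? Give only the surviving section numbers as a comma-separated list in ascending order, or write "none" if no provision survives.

1, 2, 4, 5

Paragraph 3 is struck. Although Paragraph 4 refers to Paragraph 3, its operative terms do not depend on Paragraph 3, so it remains in effect. Nothing else in the Lease is defined by reference to Paragraph 3. Under the stated default rule, only provisions that cannot operate independently fall away; the rest are enforced. Paragraph 1, Paragraph 2, Paragraph 4, and Paragraph 5 remain in effect.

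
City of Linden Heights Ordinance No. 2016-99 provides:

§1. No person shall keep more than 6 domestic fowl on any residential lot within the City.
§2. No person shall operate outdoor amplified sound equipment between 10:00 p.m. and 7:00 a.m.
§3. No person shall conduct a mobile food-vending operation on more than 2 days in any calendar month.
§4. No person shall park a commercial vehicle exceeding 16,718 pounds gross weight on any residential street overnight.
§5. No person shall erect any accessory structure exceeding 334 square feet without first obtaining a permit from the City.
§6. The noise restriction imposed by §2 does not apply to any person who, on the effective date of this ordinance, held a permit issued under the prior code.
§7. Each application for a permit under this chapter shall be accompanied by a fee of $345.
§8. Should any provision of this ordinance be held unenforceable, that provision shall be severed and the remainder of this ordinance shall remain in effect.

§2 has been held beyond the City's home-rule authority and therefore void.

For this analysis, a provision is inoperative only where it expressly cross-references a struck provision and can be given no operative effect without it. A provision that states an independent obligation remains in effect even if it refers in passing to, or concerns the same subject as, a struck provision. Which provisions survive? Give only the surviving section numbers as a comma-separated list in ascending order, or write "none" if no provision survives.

1, 3, 4, 5, 7, 8

§2 is struck. §6 operates only by reference to §2, so it falls with §2. §8 is a severability clause and preserves every provision that can still be given independent effect. That leaves §1, §3, §4, §5, §7, and §8 in effect.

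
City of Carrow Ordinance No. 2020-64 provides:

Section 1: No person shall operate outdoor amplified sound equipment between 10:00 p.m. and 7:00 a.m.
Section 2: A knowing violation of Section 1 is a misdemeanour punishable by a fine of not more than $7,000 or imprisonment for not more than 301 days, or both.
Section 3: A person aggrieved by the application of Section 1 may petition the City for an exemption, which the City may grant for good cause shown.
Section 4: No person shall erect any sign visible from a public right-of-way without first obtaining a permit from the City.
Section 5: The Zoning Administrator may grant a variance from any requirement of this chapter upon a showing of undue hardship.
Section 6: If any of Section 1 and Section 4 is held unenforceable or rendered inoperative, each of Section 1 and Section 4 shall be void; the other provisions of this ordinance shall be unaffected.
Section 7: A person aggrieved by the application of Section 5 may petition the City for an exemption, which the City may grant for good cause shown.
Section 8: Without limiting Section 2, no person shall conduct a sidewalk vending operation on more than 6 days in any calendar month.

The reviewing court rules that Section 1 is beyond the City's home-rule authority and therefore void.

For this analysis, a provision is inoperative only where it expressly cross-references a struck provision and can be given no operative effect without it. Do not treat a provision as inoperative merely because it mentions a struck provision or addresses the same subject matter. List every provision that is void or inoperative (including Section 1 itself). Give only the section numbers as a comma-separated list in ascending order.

1, 2, 3, 4

Section 1 is struck. Section 2 has no operative effect of its own apart from Section 1 and is therefore inoperative. Section 3 operates only by reference to Section 1, so it falls with Section 1. Section 8 mentions Section 2 but its own obligation stands independently of Section 2, so Section 8 is not affected. Section 6 declares Section 1 and Section 4 mutually dependent; since one of them has fallen, all of them are of no effect. That brings down Section 4 as well. The remainder continues in force under Section 6. That leaves Section 5, Section 6, Section 7, and Section 8 in effect.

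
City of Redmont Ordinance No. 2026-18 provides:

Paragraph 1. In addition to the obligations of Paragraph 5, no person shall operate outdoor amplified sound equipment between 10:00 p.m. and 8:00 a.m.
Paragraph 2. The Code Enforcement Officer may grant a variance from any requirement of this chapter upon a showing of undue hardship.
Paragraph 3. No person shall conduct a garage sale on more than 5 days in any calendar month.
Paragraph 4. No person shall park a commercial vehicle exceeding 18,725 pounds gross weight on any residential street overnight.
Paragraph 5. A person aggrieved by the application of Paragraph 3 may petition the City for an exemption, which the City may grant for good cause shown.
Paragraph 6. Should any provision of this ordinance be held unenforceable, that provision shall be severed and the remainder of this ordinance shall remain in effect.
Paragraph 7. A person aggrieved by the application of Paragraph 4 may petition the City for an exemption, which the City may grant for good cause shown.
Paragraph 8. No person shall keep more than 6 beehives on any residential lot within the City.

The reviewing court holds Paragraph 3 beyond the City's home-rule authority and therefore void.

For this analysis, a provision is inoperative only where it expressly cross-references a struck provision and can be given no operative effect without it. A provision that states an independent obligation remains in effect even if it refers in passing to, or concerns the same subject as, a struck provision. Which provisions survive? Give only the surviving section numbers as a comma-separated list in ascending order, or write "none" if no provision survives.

Paragraph 3 is struck. Paragraph 5 has no operative effect of its own apart from Paragraph 3 and is therefore inoperative. Although Paragraph 1 refers to Paragraph 5, its operative terms do not depend on Paragraph 5, so it remains in effect. Paragraph 6 is a severability clause and preserves every provision that can still be given independent effect. That leaves Paragraph 1, Paragraph 2, Paragraph 4, Paragraph 6, Paragraph 7, and Paragraph 8 in effect.

1, 2, 4, 6, 7, 8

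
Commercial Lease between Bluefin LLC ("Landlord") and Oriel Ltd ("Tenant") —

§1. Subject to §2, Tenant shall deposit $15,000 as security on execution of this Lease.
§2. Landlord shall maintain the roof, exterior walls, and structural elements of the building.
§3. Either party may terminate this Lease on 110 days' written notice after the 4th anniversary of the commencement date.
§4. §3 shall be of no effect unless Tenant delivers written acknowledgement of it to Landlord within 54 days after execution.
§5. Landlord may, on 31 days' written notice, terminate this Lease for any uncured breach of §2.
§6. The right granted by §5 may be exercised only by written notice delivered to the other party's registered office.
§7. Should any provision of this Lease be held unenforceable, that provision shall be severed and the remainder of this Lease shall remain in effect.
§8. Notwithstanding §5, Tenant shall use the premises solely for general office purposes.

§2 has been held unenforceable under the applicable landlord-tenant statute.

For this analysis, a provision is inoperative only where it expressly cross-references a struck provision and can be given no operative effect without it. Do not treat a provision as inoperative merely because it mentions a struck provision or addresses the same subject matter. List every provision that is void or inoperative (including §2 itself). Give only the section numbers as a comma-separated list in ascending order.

2, 5, 6

§2 is struck. The only function of §5 is the termination right for breach of §2, so it cannot stand once §2 is removed. §6 merely fixes the notice requirement for §5; with §5 gone it has nothing to operate on and falls away. Although §1 refers to §2, its operative terms do not depend on §2, so it remains in effect. Although §8 refers to §5, its operative terms do not depend on §5, so it remains in effect. §7 is a severability clause and preserves every provision that can still be given independent effect. §1, §3, §4, §7, and §8 remain in effect.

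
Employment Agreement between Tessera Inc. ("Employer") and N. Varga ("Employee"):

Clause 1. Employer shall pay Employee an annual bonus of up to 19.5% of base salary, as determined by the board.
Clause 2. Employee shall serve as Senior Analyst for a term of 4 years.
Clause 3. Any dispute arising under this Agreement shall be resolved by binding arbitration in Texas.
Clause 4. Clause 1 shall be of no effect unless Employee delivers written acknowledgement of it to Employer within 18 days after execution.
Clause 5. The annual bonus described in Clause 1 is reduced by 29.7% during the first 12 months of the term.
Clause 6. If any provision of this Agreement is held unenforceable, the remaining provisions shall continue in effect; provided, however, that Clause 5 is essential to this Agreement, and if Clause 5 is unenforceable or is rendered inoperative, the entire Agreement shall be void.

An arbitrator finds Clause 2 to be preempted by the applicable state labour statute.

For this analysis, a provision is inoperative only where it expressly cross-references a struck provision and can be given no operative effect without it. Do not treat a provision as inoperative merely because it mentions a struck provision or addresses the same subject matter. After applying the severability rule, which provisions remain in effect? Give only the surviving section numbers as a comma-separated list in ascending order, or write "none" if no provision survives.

Clause 2 is struck. No other provision's operative terms depend on Clause 2. Clause 6 makes Clause 5 an essential term, but Clause 5 is unaffected, so the severability proviso in Clause 6 preserves the remaining provisions. Clause 1, Clause 3, Clause 4, Clause 5, and Clause 6 remain in effect.

1, 3, 4, 5, 6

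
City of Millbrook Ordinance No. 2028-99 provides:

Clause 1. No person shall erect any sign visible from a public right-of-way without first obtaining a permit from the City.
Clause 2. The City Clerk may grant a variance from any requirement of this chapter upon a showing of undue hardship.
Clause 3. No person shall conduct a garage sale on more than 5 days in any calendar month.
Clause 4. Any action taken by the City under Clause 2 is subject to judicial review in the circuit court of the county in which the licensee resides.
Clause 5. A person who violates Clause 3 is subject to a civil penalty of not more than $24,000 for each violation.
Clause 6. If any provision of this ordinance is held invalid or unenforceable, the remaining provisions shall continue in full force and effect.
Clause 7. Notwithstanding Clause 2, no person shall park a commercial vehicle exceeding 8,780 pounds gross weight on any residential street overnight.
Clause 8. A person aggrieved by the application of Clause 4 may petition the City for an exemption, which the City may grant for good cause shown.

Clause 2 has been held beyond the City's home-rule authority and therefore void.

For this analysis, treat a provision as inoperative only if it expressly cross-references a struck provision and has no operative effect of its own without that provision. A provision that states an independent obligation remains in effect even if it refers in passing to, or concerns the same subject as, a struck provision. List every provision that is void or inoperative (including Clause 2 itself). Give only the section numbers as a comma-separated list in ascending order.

2, 4, 8

Clause 2 is struck. The only function of Clause 4 is the judicial-review right for Clause 2, so it cannot stand once Clause 2 is removed. Clause 8 operates only by reference to Clause 4, so it falls with Clause 4. Clause 7 mentions Clause 2 but its own obligation stands independently of Clause 2, so Clause 7 is not affected. Clause 6 is a severability clause and preserves every provision that can still be given independent effect. That leaves Clause 1, Clause 3, Clause 5, Clause 6, and Clause 7 in effect.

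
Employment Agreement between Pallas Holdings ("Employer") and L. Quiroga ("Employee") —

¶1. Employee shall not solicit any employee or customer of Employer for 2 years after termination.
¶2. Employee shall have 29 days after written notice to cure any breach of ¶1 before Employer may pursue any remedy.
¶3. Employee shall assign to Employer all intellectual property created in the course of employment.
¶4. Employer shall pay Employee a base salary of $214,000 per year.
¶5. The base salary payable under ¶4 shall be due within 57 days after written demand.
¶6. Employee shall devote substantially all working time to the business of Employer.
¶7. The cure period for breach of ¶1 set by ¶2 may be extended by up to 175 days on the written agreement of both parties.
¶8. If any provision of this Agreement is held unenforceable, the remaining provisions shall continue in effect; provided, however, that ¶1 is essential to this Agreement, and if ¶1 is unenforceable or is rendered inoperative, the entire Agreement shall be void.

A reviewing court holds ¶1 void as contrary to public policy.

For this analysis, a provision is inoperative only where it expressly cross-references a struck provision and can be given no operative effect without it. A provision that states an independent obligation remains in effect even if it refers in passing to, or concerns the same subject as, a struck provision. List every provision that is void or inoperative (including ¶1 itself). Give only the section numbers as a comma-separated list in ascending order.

1, 2, 3, 4, 5, 6, 7, 8

¶1 is struck. ¶2 merely fixes the cure period for breach of ¶1; with ¶1 gone it has nothing to operate on and falls away. ¶7 does nothing except set the extension of the cure period for breach of ¶1 by reference to ¶2; with ¶2 gone it has no independent effect and is inoperative. ¶8 makes ¶1 an essential term, and ¶1 is the provision held invalid; under ¶8, the entire Agreement is therefore void. No provision of the Agreement survives.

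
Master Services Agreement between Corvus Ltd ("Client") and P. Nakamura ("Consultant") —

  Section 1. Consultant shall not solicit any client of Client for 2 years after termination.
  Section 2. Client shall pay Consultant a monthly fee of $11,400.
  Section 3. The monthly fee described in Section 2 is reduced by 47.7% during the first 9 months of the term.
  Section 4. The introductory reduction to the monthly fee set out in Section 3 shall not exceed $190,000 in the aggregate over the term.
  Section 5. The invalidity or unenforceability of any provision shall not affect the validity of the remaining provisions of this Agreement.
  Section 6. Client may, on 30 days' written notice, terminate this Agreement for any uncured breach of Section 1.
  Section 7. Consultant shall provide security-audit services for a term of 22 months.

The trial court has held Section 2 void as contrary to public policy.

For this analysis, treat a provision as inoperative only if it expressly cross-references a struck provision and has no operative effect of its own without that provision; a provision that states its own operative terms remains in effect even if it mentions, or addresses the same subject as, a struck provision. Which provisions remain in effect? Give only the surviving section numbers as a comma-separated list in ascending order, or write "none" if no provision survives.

1, 5, 6, 7

Section 2 is struck. Section 3 has no operative effect of its own apart from Section 2 and is therefore inoperative. Section 4 operates only by reference to Section 3, so it falls with Section 3. Under the severability clause in Section 5, the remaining provisions continue in force. Section 1, Section 5, Section 6, and Section 7 remain in effect.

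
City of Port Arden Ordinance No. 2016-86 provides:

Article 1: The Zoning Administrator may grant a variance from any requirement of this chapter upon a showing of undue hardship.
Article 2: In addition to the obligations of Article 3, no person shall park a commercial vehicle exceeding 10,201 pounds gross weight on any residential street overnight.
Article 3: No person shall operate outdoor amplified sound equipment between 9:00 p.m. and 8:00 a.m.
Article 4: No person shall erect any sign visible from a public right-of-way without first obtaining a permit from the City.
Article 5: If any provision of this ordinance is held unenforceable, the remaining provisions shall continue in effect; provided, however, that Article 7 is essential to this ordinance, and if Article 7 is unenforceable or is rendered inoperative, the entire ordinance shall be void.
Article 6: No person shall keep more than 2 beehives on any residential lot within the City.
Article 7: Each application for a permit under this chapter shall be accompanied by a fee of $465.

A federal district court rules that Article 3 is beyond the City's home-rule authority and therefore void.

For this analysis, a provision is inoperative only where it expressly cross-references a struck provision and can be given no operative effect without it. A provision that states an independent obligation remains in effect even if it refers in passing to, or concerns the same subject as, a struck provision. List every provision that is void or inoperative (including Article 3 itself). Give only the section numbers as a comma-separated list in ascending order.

Article 3 is struck. Although Article 2 refers to Article 3, its operative terms do not depend on Article 3, so it remains in effect. No other provision's operative terms depend on Article 3. Article 5 makes Article 7 an essential term, but Article 7 is unaffected, so the severability proviso in Article 5 preserves the remaining provisions. Article 1, Article 2, Article 4, Article 5, Article 6, and Article 7 remain in effect.

3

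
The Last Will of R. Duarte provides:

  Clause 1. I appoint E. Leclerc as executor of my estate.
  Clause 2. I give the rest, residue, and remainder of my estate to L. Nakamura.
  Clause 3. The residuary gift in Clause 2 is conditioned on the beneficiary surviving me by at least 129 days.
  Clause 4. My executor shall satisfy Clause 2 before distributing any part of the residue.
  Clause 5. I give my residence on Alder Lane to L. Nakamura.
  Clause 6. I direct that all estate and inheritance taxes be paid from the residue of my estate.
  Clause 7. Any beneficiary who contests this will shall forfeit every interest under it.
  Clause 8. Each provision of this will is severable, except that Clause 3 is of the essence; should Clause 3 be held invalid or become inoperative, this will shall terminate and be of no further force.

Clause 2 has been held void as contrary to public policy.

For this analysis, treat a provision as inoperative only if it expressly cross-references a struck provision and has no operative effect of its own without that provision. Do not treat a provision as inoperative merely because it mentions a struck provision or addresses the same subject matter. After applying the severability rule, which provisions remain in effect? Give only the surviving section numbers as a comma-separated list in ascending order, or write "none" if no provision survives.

Clause 2 is struck. Clause 3 operates only by reference to Clause 2, so it falls with Clause 2. The only function of Clause 4 is the priority direction for Clause 2, so it cannot stand once Clause 2 is removed. Clause 8 makes Clause 3 an essential term, and Clause 3 has been rendered inoperative by the cascade; under Clause 8, the entire will is therefore void. No provision of the will survives.

none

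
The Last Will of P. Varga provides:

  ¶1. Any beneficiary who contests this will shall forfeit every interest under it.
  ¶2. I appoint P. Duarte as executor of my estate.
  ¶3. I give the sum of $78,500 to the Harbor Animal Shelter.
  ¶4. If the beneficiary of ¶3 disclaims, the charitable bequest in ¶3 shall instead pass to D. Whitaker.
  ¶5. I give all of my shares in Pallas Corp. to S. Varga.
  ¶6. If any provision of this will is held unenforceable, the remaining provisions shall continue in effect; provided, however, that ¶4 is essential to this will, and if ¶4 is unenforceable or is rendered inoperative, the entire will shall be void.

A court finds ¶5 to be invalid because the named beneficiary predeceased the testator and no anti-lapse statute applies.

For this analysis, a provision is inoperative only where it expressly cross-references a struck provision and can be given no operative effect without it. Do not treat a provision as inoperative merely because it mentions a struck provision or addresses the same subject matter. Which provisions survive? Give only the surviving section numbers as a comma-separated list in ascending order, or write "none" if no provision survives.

1, 2, 3, 4, 6

¶5 is struck. Nothing else in the will is defined by reference to ¶5. ¶6 makes ¶4 an essential term, but ¶4 is unaffected, so the severability proviso in ¶6 preserves the remaining provisions. The provisions still in force are ¶1, ¶2, ¶3, ¶4, and ¶6.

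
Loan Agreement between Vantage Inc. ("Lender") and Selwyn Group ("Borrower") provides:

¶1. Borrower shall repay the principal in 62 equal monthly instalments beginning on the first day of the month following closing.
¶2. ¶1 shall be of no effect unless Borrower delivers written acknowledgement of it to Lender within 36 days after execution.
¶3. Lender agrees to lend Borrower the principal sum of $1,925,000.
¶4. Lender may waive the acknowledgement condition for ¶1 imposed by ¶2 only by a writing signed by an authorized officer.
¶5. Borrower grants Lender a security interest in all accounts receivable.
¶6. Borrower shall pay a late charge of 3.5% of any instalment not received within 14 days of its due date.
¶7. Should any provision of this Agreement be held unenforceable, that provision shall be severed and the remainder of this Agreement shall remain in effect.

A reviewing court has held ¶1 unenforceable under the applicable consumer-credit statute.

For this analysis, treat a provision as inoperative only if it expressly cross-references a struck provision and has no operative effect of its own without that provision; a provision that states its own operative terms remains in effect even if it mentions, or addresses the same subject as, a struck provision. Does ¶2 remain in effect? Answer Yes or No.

¶1 is struck. ¶2 operates only by reference to ¶1, so it falls with ¶1. ¶4 has no operative effect of its own apart from ¶2 and is therefore inoperative. ¶7 is a severability clause and preserves every provision that can still be given independent effect. The provisions still in force are ¶3, ¶5, ¶6, and ¶7. ¶2 is among the inoperative provisions, so the answer is no.

No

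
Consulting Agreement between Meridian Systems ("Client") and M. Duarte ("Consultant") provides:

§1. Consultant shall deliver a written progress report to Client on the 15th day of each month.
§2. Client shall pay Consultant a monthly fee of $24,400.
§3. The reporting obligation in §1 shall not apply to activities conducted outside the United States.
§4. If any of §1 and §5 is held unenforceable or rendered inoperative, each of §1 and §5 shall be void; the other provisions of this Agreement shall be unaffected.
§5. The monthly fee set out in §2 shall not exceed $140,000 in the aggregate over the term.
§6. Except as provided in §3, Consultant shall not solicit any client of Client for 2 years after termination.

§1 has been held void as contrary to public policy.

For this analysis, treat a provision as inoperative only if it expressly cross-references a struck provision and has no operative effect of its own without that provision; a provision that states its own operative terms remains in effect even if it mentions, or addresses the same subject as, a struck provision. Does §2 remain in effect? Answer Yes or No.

Yes

§1 is struck. §3 operates only by reference to §1, so it falls with §1. Although §6 refers to §3, its operative terms do not depend on §3, so it remains in effect. §4 declares §1 and §5 mutually dependent; since one of them has fallen, all of them are of no effect. That brings down §5 as well. The remainder continues in force under §4. That leaves §2, §4, and §6 in effect. §2 is among the surviving provisions, so the answer is yes.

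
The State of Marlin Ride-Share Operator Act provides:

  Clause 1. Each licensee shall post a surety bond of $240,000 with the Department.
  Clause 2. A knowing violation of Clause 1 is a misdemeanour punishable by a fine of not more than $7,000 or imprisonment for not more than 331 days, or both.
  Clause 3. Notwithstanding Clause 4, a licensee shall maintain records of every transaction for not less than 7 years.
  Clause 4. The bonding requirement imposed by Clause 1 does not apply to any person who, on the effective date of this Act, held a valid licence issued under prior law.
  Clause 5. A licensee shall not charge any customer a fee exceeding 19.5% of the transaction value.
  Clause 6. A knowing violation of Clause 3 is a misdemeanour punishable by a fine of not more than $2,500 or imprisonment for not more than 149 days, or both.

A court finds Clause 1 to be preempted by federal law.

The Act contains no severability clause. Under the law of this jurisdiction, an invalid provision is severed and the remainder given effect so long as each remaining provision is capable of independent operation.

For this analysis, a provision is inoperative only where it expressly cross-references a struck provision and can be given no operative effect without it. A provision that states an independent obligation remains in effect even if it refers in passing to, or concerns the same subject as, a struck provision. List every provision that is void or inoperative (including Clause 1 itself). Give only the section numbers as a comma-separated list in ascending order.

1, 2, 4

Clause 1 is struck. The only function of Clause 2 is the criminal penalty for violating Clause 1, so it cannot stand once Clause 1 is removed. Clause 4 merely fixes the grandfather exemption from Clause 1; with Clause 1 gone it has nothing to operate on and falls away. Clause 3 mentions Clause 4 but its own obligation stands independently of Clause 4, so Clause 3 is not affected. Under the stated default rule, only provisions that cannot operate independently fall away; the rest are enforced. The provisions still in force are Clause 3, Clause 5, and Clause 6.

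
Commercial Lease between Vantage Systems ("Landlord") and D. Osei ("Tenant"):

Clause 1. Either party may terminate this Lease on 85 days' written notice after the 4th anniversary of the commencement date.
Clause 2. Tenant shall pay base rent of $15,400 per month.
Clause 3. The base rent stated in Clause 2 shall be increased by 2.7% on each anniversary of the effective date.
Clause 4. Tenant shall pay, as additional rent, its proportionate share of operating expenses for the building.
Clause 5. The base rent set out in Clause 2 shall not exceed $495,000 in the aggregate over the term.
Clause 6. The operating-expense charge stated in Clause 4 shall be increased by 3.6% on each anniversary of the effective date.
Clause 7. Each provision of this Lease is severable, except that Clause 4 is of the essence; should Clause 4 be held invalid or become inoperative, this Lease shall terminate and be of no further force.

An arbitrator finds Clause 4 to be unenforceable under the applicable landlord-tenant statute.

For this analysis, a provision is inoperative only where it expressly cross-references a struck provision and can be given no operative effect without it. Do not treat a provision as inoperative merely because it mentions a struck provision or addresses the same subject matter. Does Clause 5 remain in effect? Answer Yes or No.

Clause 4 is struck. Clause 6 does nothing except set the escalation of the operating-expense charge by reference to Clause 4; with Clause 4 gone it has no independent effect and is inoperative. Clause 7 makes Clause 4 an essential term, and Clause 4 is the provision held invalid; under Clause 7, the entire Lease is therefore void. No provision of the Lease survives. Clause 5 is among the inoperative provisions, so the answer is no.

No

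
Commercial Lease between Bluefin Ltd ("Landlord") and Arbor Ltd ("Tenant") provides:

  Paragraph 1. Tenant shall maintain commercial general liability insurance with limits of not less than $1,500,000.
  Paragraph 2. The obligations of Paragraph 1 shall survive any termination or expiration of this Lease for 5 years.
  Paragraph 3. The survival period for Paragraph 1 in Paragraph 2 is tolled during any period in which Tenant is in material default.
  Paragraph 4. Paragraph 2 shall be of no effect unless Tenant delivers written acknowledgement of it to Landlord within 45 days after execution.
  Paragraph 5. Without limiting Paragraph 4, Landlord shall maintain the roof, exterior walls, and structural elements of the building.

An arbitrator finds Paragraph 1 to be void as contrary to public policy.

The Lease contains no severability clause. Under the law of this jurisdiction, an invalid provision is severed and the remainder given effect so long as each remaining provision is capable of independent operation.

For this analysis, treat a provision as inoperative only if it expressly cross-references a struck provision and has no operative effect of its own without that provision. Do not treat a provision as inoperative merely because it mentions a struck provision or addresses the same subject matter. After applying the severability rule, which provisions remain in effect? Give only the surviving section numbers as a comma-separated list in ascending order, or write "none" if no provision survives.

5

Paragraph 1 is struck. Paragraph 2 operates only by reference to Paragraph 1, so it falls with Paragraph 1. The whole of Paragraph 3 is the tolling of the survival period for Paragraph 1, defined by reference to Paragraph 2, so Paragraph 3 cannot stand once Paragraph 2 is removed. Paragraph 4 has no operative effect of its own apart from Paragraph 2 and is therefore inoperative. Paragraph 5 mentions Paragraph 4 but its own obligation stands independently of Paragraph 4, so Paragraph 5 is not affected. Under the stated default rule, only provisions that cannot operate independently fall away; the rest are enforced. Only Paragraph 5 remains in effect.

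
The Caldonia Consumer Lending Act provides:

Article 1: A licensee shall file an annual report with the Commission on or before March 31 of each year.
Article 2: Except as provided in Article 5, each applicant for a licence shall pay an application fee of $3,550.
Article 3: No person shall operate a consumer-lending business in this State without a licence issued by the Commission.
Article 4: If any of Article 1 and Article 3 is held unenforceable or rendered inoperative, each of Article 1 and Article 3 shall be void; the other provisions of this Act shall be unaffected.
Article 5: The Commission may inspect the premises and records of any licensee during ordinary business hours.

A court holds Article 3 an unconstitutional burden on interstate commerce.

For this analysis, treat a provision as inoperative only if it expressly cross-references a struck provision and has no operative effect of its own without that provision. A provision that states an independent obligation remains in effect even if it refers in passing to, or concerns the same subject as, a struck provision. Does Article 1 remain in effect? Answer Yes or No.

Article 3 is struck. Nothing else in the Act is defined by reference to Article 3. Article 4 declares Article 1 and Article 3 mutually dependent; since one of them has fallen, all of them are of no effect. That brings down Article 1 as well. The remainder continues in force under Article 4. Article 2, Article 4, and Article 5 remain in effect. Article 1 is among the inoperative provisions, so the answer is no.

No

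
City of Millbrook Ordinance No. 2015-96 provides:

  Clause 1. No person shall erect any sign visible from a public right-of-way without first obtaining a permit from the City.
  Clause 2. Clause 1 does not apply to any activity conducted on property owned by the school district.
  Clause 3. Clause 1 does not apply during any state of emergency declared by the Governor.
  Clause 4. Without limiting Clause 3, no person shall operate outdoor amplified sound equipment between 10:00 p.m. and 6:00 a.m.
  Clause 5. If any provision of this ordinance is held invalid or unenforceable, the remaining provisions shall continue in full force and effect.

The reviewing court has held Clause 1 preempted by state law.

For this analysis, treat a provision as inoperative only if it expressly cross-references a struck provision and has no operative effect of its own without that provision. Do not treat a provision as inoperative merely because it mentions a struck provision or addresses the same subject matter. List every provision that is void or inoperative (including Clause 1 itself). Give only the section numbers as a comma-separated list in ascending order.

1, 2, 3

Clause 1 is struck. The only function of Clause 2 is the public-property exemption from Clause 1, so it cannot stand once Clause 1 is removed. Clause 3 merely fixes the emergency suspension of Clause 1; with Clause 1 gone it has nothing to operate on and falls away. Although Clause 4 refers to Clause 3, its operative terms do not depend on Clause 3, so it remains in effect. Under the severability clause in Clause 5, the remaining provisions continue in force. The provisions still in force are Clause 4 and Clause 5.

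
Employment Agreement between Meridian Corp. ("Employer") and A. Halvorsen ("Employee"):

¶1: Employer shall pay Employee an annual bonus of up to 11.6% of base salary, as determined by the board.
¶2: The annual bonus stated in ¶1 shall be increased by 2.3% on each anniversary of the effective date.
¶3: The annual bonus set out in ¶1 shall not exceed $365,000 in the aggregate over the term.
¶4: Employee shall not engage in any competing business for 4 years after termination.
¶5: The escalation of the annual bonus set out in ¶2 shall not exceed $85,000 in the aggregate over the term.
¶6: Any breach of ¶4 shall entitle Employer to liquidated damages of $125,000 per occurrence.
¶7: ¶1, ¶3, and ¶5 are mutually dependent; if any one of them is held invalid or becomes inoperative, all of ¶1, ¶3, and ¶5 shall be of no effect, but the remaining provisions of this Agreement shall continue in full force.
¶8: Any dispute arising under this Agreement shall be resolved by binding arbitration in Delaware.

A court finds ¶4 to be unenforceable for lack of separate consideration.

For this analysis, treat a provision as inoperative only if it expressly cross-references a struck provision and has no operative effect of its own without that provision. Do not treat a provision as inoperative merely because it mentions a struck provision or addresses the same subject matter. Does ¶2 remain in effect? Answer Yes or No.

¶4 is struck. ¶6 operates only by reference to ¶4, so it falls with ¶4. ¶7 ties ¶1, ¶3, and ¶5 together, but none of those is affected here; the remaining provisions continue in force under ¶7. The provisions still in force are ¶1, ¶2, ¶3, ¶5, ¶7, and ¶8. ¶2 is among the surviving provisions, so the answer is yes.

Yes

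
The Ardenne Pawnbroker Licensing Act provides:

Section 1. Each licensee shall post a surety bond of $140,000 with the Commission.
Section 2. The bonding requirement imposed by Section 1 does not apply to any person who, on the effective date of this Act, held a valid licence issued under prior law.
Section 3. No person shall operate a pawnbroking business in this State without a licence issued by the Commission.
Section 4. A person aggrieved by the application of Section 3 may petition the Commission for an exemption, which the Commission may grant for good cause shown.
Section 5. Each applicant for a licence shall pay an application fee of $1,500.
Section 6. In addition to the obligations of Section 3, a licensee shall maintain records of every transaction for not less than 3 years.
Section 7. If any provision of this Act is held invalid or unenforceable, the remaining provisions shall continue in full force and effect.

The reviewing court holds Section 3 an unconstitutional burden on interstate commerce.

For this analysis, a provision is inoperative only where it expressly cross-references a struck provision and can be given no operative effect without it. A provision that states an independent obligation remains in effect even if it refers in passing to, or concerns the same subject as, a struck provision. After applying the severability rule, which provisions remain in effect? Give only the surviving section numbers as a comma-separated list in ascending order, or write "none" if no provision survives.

1, 2, 5, 6, 7

Section 3 is struck. The only function of Section 4 is the exemption procedure for Section 3, so it cannot stand once Section 3 is removed. Section 6 mentions Section 3 but its own obligation stands independently of Section 3, so Section 6 is not affected. Section 7 is a severability clause and preserves every provision that can still be given independent effect. That leaves Section 1, Section 2, Section 5, Section 6, and Section 7 in effect.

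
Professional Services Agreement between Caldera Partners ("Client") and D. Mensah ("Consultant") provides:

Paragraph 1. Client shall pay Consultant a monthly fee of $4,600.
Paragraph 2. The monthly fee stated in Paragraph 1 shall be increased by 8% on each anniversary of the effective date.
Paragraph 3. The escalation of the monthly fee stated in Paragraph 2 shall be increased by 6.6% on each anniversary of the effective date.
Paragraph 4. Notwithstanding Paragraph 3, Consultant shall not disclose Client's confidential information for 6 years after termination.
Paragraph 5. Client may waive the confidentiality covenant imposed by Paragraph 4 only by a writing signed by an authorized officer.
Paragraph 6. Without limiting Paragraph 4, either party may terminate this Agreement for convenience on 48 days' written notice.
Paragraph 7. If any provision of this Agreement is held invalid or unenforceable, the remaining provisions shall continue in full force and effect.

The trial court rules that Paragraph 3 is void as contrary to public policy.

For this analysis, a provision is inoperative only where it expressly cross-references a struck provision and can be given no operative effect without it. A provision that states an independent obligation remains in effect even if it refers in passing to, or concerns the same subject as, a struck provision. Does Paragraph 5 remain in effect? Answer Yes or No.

Paragraph 3 is struck. Paragraph 4 mentions Paragraph 3 but its own obligation stands independently of Paragraph 3, so Paragraph 4 is not affected. Nothing else in the Agreement is defined by reference to Paragraph 3. Under the severability clause in Paragraph 7, the remaining provisions continue in force. The provisions still in force are Paragraph 1, Paragraph 2, Paragraph 4, Paragraph 5, Paragraph 6, and Paragraph 7. Paragraph 5 is among the surviving provisions, so the answer is yes.

Yes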